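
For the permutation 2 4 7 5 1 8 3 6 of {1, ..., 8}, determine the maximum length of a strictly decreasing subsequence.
3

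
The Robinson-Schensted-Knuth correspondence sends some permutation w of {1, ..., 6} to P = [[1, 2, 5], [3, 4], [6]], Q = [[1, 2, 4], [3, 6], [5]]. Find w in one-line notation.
3 6 4 5 1 2

Reverse the RSK construction: for i from n down to 1, find the cell of Q containing i, remove the entry at that cell from P, and reverse-bump it up through P; the value ejected from row 1 is w(i).

Step i=6: Q has 6 at row 2, column 2; remove 4 from row 2 of P and reverse-bump: 4 enters row 1 and ejects 2. So w(6) = 2. P is now [[1, 4, 5], [3], [6]].
Step i=5: Q has 5 at row 3, column 1; remove 6 from row 3 of P and reverse-bump: 6 enters row 2 and ejects 3; 3 enters row 1 and ejects 1. So w(5) = 1. P is now [[3, 4, 5], [6]].
Step i=4: Q has 4 at row 1, column 3; remove that cell from P, ejecting 5. So w(4) = 5. P is now [[3, 4], [6]].
Step i=3: Q has 3 at row 2, column 1; remove 6 from row 2 of P and reverse-bump: 6 enters row 1 and ejects 4. So w(3) = 4. P is now [[3, 6]].
Step i=2: Q has 2 at row 1, column 2; remove that cell from P, ejecting 6. So w(2) = 6. P is now [[3]].
Step i=1: Q has 1 at row 1, column 1; remove that cell from P, ejecting 3. So w(1) = 3. P is now [].

So w = 3 6 4 5 1 2.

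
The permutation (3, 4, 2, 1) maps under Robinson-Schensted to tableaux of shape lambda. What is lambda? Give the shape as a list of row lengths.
[2, 1, 1]

Row-insert each entry into an empty tableau.

After inserting 3: P = [[3]].
After inserting 4: P = [[3, 4]].
After inserting 2: P = [[2, 4], [3]].
After inserting 1: P = [[1, 4], [2], [3]].

The final insertion tableau P = [[1, 4], [2], [3]] has shape [2, 1, 1].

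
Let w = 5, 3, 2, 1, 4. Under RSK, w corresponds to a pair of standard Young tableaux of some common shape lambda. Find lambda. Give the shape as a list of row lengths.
[2, 1, 1, 1]

Row-insert each entry into an empty tableau.

After inserting 5: P = [[5]].
After inserting 3: P = [[3], [5]].
After inserting 2: P = [[2], [3], [5]].
After inserting 1: P = [[1], [2], [3], [5]].
After inserting 4: P = [[1, 4], [2], [3], [5]].

The final insertion tableau P = [[1, 4], [2], [3], [5]] has shape [2, 1, 1, 1].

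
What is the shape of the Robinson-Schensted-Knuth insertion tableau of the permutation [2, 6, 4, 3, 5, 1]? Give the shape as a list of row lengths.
[3, 1, 1, 1]

Row-insert each entry into an empty tableau.

After inserting 2: P = [[2]].
After inserting 6: P = [[2, 6]].
After inserting 4: P = [[2, 4], [6]].
After inserting 3: P = [[2, 3], [4], [6]].
After inserting 5: P = [[2, 3, 5], [4], [6]].
After inserting 1: P = [[1, 3, 5], [2], [4], [6]].

The final insertion tableau P = [[1, 3, 5], [2], [4], [6]] has shape [3, 1, 1, 1].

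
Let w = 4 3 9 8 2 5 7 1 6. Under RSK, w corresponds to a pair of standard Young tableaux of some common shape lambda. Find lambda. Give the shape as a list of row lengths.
Row-insert each entry into an empty tableau.

After inserting 4: P = [[4]].
After inserting 3: P = [[3], [4]].
After inserting 9: P = [[3, 9], [4]].
After inserting 8: P = [[3, 8], [4, 9]].
After inserting 2: P = [[2, 8], [3, 9], [4]].
After inserting 5: P = [[2, 5], [3, 8], [4, 9]].
After inserting 7: P = [[2, 5, 7], [3, 8], [4, 9]].
After inserting 1: P = [[1, 5, 7], [2, 8], [3, 9], [4]].
After inserting 6: P = [[1, 5, 6], [2, 7], [3, 8], [4, 9]].

The final insertion tableau P = [[1, 5, 6], [2, 7], [3, 8], [4, 9]] has shape [3, 2, 2, 2].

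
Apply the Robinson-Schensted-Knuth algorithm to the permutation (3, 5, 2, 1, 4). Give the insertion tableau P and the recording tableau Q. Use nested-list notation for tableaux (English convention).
P = [[1, 4], [2, 5], [3]], Q = [[1, 2], [3, 5], [4]]

Insert each entry of the permutation into P by Schensted row insertion, recording in Q the position of each new cell.

After inserting 3: P = [[3]].
After inserting 5: P = [[3, 5]].
After inserting 2: P = [[2, 5], [3]].
After inserting 1: P = [[1, 5], [2], [3]].
After inserting 4: P = [[1, 4], [2, 5], [3]].

So P = [[1, 4], [2, 5], [3]], Q = [[1, 2], [3, 5], [4]].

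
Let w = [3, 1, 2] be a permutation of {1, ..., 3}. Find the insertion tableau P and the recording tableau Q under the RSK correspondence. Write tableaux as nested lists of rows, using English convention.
Insert each entry of the permutation into P by Schensted row insertion, recording in Q the position of each new cell.

After inserting 3: P = [[3]].
After inserting 1: P = [[1], [3]].
After inserting 2: P = [[1, 2], [3]].

So P = [[1, 2], [3]], Q = [[1, 3], [2]].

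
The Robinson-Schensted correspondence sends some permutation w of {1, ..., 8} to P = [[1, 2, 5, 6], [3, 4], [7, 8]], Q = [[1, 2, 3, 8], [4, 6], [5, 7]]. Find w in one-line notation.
3 7 8 4 1 5 2 6

Reverse RSK: for i = n, n-1, ..., 1, locate i in Q, remove the corresponding corner cell from P, and reverse-bump its entry up through P; the value ejected from row 1 is w(i).

So w = 3 7 8 4 1 5 2 6.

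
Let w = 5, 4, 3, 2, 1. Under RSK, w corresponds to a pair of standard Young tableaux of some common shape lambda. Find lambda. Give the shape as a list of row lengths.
Row-insert each entry into an empty tableau.

After inserting 5: P = [[5]].
After inserting 4: P = [[4], [5]].
After inserting 3: P = [[3], [4], [5]].
After inserting 2: P = [[2], [3], [4], [5]].
After inserting 1: P = [[1], [2], [3], [4], [5]].

The final insertion tableau P = [[1], [2], [3], [4], [5]] has shape [1, 1, 1, 1, 1].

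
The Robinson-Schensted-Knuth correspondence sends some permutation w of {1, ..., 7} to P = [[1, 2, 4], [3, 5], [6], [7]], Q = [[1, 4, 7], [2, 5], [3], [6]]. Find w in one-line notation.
7 3 1 6 5 2 4

Reverse the RSK construction: for i from n down to 1, find the cell of Q containing i, remove the entry at that cell from P, and reverse-bump it up through P; the value ejected from row 1 is w(i).

Step i=7: Q has 7 at row 1, column 3; remove that cell from P, ejecting 4. So w(7) = 4. P is now [[1, 2], [3, 5], [6], [7]].
Step i=6: Q has 6 at row 4, column 1; remove 7 from row 4 of P and reverse-bump: 7 enters row 3 and ejects 6; 6 enters row 2 and ejects 5; 5 enters row 1 and ejects 2. So w(6) = 2. P is now [[1, 5], [3, 6], [7]].
Step i=5: Q has 5 at row 2, column 2; remove 6 from row 2 of P and reverse-bump: 6 enters row 1 and ejects 5. So w(5) = 5. P is now [[1, 6], [3], [7]].
Step i=4: Q has 4 at row 1, column 2; remove that cell from P, ejecting 6. So w(4) = 6. P is now [[1], [3], [7]].
Step i=3: Q has 3 at row 3, column 1; remove 7 from row 3 of P and reverse-bump: 7 enters row 2 and ejects 3; 3 enters row 1 and ejects 1. So w(3) = 1. P is now [[3], [7]].
Step i=2: Q has 2 at row 2, column 1; remove 7 from row 2 of P and reverse-bump: 7 enters row 1 and ejects 3. So w(2) = 3. P is now [[7]].
Step i=1: Q has 1 at row 1, column 1; remove that cell from P, ejecting 7. So w(1) = 7. P is now [].

So w = 7 3 1 6 5 2 4.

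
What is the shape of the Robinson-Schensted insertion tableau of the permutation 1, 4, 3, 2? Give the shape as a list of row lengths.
[2, 1, 1]

Row-insert each entry into an empty tableau.

After inserting 1: P = [[1]].
After inserting 4: P = [[1, 4]].
After inserting 3: P = [[1, 3], [4]].
After inserting 2: P = [[1, 2], [3], [4]].

The final insertion tableau P = [[1, 2], [3], [4]] has shape [2, 1, 1].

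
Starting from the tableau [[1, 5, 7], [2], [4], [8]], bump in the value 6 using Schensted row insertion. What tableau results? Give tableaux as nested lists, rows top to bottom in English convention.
[[1, 5, 6], [2, 7], [4], [8]]

In row 1, 6 replaces 7 (the leftmost entry greater than 6); 7 is bumped to row 2. 7 is appended to row 2. The new tableau is [[1, 5, 6], [2, 7], [4], [8]].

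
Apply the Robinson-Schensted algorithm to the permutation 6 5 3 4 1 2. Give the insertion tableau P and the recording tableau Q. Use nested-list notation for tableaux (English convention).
P = [[1, 2], [3, 4], [5], [6]], Q = [[1, 4], [2, 6], [3], [5]]

Insert each entry of the permutation into P by Schensted row insertion, recording in Q the position of each new cell.

Insert 6: appended to row 1. P = [[6]].
Insert 5: 5 bumps 6 from row 1; 6 starts row 2. P = [[5], [6]].
Insert 3: 3 bumps 5 from row 1; 5 bumps 6 from row 2; 6 starts row 3. P = [[3], [5], [6]].
Insert 4: appended to row 1. P = [[3, 4], [5], [6]].
Insert 1: 1 bumps 3 from row 1; 3 bumps 5 from row 2; 5 bumps 6 from row 3; 6 starts row 4. P = [[1, 4], [3], [5], [6]].
Insert 2: 2 bumps 4 from row 1; 4 appends to row 2. P = [[1, 2], [3, 4], [5], [6]].

So P = [[1, 2], [3, 4], [5], [6]], Q = [[1, 4], [2, 6], [3], [5]].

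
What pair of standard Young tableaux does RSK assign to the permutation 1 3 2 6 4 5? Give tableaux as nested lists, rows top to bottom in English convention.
Insert each entry of the permutation into P by Schensted row insertion, recording in Q the position of each new cell.

After inserting 1: P = [[1]].
After inserting 3: P = [[1, 3]].
After inserting 2: P = [[1, 2], [3]].
After inserting 6: P = [[1, 2, 6], [3]].
After inserting 4: P = [[1, 2, 4], [3, 6]].
After inserting 5: P = [[1, 2, 4, 5], [3, 6]].

So P = [[1, 2, 4, 5], [3, 6]], Q = [[1, 2, 4, 6], [3, 5]].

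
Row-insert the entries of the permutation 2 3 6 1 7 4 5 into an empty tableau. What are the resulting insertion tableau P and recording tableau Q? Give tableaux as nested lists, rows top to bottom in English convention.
P = [[1, 3, 4, 5], [2, 6, 7]], Q = [[1, 2, 3, 5], [4, 6, 7]]

Insert each entry of the permutation into P by Schensted row insertion, recording in Q the position of each new cell.

Insert 2: appended to row 1. P = [[2]], Q = [[1]].
Insert 3: appended to row 1. P = [[2, 3]], Q = [[1, 2]].
Insert 6: appended to row 1. P = [[2, 3, 6]], Q = [[1, 2, 3]].
Insert 1: 1 bumps 2 from row 1; 2 starts row 2. P = [[1, 3, 6], [2]], Q = [[1, 2, 3], [4]].
Insert 7: appended to row 1. P = [[1, 3, 6, 7], [2]], Q = [[1, 2, 3, 5], [4]].
Insert 4: 4 bumps 6 from row 1; 6 appends to row 2. P = [[1, 3, 4, 7], [2, 6]], Q = [[1, 2, 3, 5], [4, 6]].
Insert 5: 5 bumps 7 from row 1; 7 appends to row 2. P = [[1, 3, 4, 5], [2, 6, 7]], Q = [[1, 2, 3, 5], [4, 6, 7]].

So P = [[1, 3, 4, 5], [2, 6, 7]], Q = [[1, 2, 3, 5], [4, 6, 7]].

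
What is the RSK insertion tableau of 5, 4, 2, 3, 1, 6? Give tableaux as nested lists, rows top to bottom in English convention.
After inserting 5: P = [[5]].
After inserting 4: P = [[4], [5]].
After inserting 2: P = [[2], [4], [5]].
After inserting 3: P = [[2, 3], [4], [5]].
After inserting 1: P = [[1, 3], [2], [4], [5]].
After inserting 6: P = [[1, 3, 6], [2], [4], [5]].

So P = [[1, 3, 6], [2], [4], [5]].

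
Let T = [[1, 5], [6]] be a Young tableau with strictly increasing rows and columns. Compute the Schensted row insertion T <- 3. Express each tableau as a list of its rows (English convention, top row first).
In row 1, 3 replaces 5 (the leftmost entry greater than 3); 5 is bumped to row 2. In row 2, 5 replaces 6 (the leftmost entry greater than 5); 6 is bumped to row 3. 6 starts a new row 3. The new tableau is [[1, 3], [5], [6]].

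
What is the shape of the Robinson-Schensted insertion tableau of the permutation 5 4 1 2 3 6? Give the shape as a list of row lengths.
[4, 1, 1]

Row-insert each entry into an empty tableau.

After inserting 5: P = [[5]].
After inserting 4: P = [[4], [5]].
After inserting 1: P = [[1], [4], [5]].
After inserting 2: P = [[1, 2], [4], [5]].
After inserting 3: P = [[1, 2, 3], [4], [5]].
After inserting 6: P = [[1, 2, 3, 6], [4], [5]].

The final insertion tableau P = [[1, 2, 3, 6], [4], [5]] has shape [4, 1, 1].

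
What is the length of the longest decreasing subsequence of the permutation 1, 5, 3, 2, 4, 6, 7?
3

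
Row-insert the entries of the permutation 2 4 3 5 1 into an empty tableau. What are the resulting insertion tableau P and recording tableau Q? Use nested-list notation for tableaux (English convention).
Insert each entry of the permutation into P by Schensted row insertion, recording in Q the position of each new cell.

Insert 2: appended to row 1. P = [[2]].
Insert 4: appended to row 1. P = [[2, 4]].
Insert 3: 3 bumps 4 from row 1; 4 starts row 2. P = [[2, 3], [4]].
Insert 5: appended to row 1. P = [[2, 3, 5], [4]].
Insert 1: 1 bumps 2 from row 1; 2 bumps 4 from row 2; 4 starts row 3. P = [[1, 3, 5], [2], [4]].

So P = [[1, 3, 5], [2], [4]], Q = [[1, 2, 4], [3], [5]].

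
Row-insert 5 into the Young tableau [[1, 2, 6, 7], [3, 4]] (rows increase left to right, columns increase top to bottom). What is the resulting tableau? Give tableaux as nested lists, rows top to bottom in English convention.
[[1, 2, 5, 7], [3, 4, 6]]

In row 1, 5 replaces 6 (the leftmost entry greater than 5); 6 is bumped to row 2. 6 is appended to row 2. The new tableau is [[1, 2, 5, 7], [3, 4, 6]].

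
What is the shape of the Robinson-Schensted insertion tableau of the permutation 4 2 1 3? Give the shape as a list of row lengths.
[2, 1, 1]

Row-insert each entry into an empty tableau.

After inserting 4: P = [[4]].
After inserting 2: P = [[2], [4]].
After inserting 1: P = [[1], [2], [4]].
After inserting 3: P = [[1, 3], [2], [4]].

The final insertion tableau P = [[1, 3], [2], [4]] has shape [2, 1, 1].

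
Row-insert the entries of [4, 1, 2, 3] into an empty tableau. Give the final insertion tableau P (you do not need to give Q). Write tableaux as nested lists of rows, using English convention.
After inserting 4: P = [[4]].
After inserting 1: P = [[1], [4]].
After inserting 2: P = [[1, 2], [4]].
After inserting 3: P = [[1, 2, 3], [4]].

So P = [[1, 2, 3], [4]].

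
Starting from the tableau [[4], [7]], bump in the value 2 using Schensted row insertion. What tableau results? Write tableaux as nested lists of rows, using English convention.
[[2], [4], [7]]

In row 1, 2 replaces 4 (the leftmost entry greater than 2); 4 is bumped to row 2. In row 2, 4 replaces 7 (the leftmost entry greater than 4); 7 is bumped to row 3. 7 starts a new row 3. The new tableau is [[2], [4], [7]].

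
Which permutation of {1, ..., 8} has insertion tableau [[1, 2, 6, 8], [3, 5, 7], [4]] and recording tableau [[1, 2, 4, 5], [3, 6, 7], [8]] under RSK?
Reverse the RSK construction: for i from n down to 1, find the cell of Q containing i, remove the entry at that cell from P, and reverse-bump it up through P; the value ejected from row 1 is w(i).

Step i=8: Q has 8 at row 3, column 1; remove 4 from row 3 of P and reverse-bump: 4 enters row 2 and ejects 3; 3 enters row 1 and ejects 2. So w(8) = 2. P is now [[1, 3, 6, 8], [4, 5, 7]].
Step i=7: Q has 7 at row 2, column 3; remove 7 from row 2 of P and reverse-bump: 7 enters row 1 and ejects 6. So w(7) = 6. P is now [[1, 3, 7, 8], [4, 5]].
Step i=6: Q has 6 at row 2, column 2; remove 5 from row 2 of P and reverse-bump: 5 enters row 1 and ejects 3. So w(6) = 3. P is now [[1, 5, 7, 8], [4]].
Step i=5: Q has 5 at row 1, column 4; remove that cell from P, ejecting 8. So w(5) = 8. P is now [[1, 5, 7], [4]].
Step i=4: Q has 4 at row 1, column 3; remove that cell from P, ejecting 7. So w(4) = 7. P is now [[1, 5], [4]].
Step i=3: Q has 3 at row 2, column 1; remove 4 from row 2 of P and reverse-bump: 4 enters row 1 and ejects 1. So w(3) = 1. P is now [[4, 5]].
Step i=2: Q has 2 at row 1, column 2; remove that cell from P, ejecting 5. So w(2) = 5. P is now [[4]].
Step i=1: Q has 1 at row 1, column 1; remove that cell from P, ejecting 4. So w(1) = 4. P is now [].

So w = 4 5 1 7 8 3 6 2.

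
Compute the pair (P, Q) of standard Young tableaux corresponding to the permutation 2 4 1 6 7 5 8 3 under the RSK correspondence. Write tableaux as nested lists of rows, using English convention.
Insert each entry of the permutation into P by Schensted row insertion, recording in Q the position of each new cell.

Insert 2: appended to row 1. P = [[2]], Q = [[1]].
Insert 4: appended to row 1. P = [[2, 4]], Q = [[1, 2]].
Insert 1: 1 bumps 2 from row 1; 2 starts row 2. P = [[1, 4], [2]], Q = [[1, 2], [3]].
Insert 6: appended to row 1. P = [[1, 4, 6], [2]], Q = [[1, 2, 4], [3]].
Insert 7: appended to row 1. P = [[1, 4, 6, 7], [2]], Q = [[1, 2, 4, 5], [3]].
Insert 5: 5 bumps 6 from row 1; 6 appends to row 2. P = [[1, 4, 5, 7], [2, 6]], Q = [[1, 2, 4, 5], [3, 6]].
Insert 8: appended to row 1. P = [[1, 4, 5, 7, 8], [2, 6]], Q = [[1, 2, 4, 5, 7], [3, 6]].
Insert 3: 3 bumps 4 from row 1; 4 bumps 6 from row 2; 6 starts row 3. P = [[1, 3, 5, 7, 8], [2, 4], [6]], Q = [[1, 2, 4, 5, 7], [3, 6], [8]].

So P = [[1, 3, 5, 7, 8], [2, 4], [6]], Q = [[1, 2, 4, 5, 7], [3, 6], [8]].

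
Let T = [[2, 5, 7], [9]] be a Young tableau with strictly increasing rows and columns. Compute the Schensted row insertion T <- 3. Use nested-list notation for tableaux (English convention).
In row 1, 3 replaces 5 (the leftmost entry greater than 3); 5 is bumped to row 2. In row 2, 5 replaces 9 (the leftmost entry greater than 5); 9 is bumped to row 3. 9 starts a new row 3. The new tableau is [[2, 3, 7], [5], [9]].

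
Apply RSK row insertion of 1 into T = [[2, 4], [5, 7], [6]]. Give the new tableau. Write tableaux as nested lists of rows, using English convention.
In row 1, 1 replaces 2 (the leftmost entry greater than 1); 2 is bumped to row 2. In row 2, 2 replaces 5 (the leftmost entry greater than 2); 5 is bumped to row 3. In row 3, 5 replaces 6 (the leftmost entry greater than 5); 6 is bumped to row 4. 6 starts a new row 4. The new tableau is [[1, 4], [2, 7], [5], [6]].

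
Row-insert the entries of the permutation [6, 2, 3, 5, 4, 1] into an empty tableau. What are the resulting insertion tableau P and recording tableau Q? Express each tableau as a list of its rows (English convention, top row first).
Insert each entry of the permutation into P by Schensted row insertion, recording in Q the position of each new cell.

Insert 6: appended to row 1. P = [[6]].
Insert 2: 2 bumps 6 from row 1; 6 starts row 2. P = [[2], [6]].
Insert 3: appended to row 1. P = [[2, 3], [6]].
Insert 5: appended to row 1. P = [[2, 3, 5], [6]].
Insert 4: 4 bumps 5 from row 1; 5 bumps 6 from row 2; 6 starts row 3. P = [[2, 3, 4], [5], [6]].
Insert 1: 1 bumps 2 from row 1; 2 bumps 5 from row 2; 5 bumps 6 from row 3; 6 starts row 4. P = [[1, 3, 4], [2], [5], [6]].

So P = [[1, 3, 4], [2], [5], [6]], Q = [[1, 3, 4], [2], [5], [6]].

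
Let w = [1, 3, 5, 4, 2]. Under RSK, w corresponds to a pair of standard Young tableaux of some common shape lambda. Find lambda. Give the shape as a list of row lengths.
[3, 1, 1]

Row-insert each entry into an empty tableau.

After inserting 1: P = [[1]].
After inserting 3: P = [[1, 3]].
After inserting 5: P = [[1, 3, 5]].
After inserting 4: P = [[1, 3, 4], [5]].
After inserting 2: P = [[1, 2, 4], [3], [5]].

The final insertion tableau P = [[1, 2, 4], [3], [5]] has shape [3, 1, 1].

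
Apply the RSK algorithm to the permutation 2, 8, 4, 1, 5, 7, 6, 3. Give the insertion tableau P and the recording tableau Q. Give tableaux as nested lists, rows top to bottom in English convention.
P = [[1, 3, 5, 6], [2, 4], [7], [8]], Q = [[1, 2, 5, 6], [3, 7], [4], [8]]

Insert each entry of the permutation into P by Schensted row insertion, recording in Q the position of each new cell.

Insert 2: appended to row 1. P = [[2]], Q = [[1]].
Insert 8: appended to row 1. P = [[2, 8]], Q = [[1, 2]].
Insert 4: 4 bumps 8 from row 1; 8 starts row 2. P = [[2, 4], [8]], Q = [[1, 2], [3]].
Insert 1: 1 bumps 2 from row 1; 2 bumps 8 from row 2; 8 starts row 3. P = [[1, 4], [2], [8]], Q = [[1, 2], [3], [4]].
Insert 5: appended to row 1. P = [[1, 4, 5], [2], [8]], Q = [[1, 2, 5], [3], [4]].
Insert 7: appended to row 1. P = [[1, 4, 5, 7], [2], [8]], Q = [[1, 2, 5, 6], [3], [4]].
Insert 6: 6 bumps 7 from row 1; 7 appends to row 2. P = [[1, 4, 5, 6], [2, 7], [8]], Q = [[1, 2, 5, 6], [3, 7], [4]].
Insert 3: 3 bumps 4 from row 1; 4 bumps 7 from row 2; 7 bumps 8 from row 3; 8 starts row 4. P = [[1, 3, 5, 6], [2, 4], [7], [8]], Q = [[1, 2, 5, 6], [3, 7], [4], [8]].

So P = [[1, 3, 5, 6], [2, 4], [7], [8]], Q = [[1, 2, 5, 6], [3, 7], [4], [8]].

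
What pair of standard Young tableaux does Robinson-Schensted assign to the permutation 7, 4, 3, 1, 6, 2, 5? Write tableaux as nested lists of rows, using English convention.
P = [[1, 2, 5], [3, 6], [4], [7]], Q = [[1, 5, 7], [2, 6], [3], [4]]

Insert each entry of the permutation into P by Schensted row insertion, recording in Q the position of each new cell.

Insert 7: appended to row 1. P = [[7]].
Insert 4: 4 bumps 7 from row 1; 7 starts row 2. P = [[4], [7]].
Insert 3: 3 bumps 4 from row 1; 4 bumps 7 from row 2; 7 starts row 3. P = [[3], [4], [7]].
Insert 1: 1 bumps 3 from row 1; 3 bumps 4 from row 2; 4 bumps 7 from row 3; 7 starts row 4. P = [[1], [3], [4], [7]].
Insert 6: appended to row 1. P = [[1, 6], [3], [4], [7]].
Insert 2: 2 bumps 6 from row 1; 6 appends to row 2. P = [[1, 2], [3, 6], [4], [7]].
Insert 5: appended to row 1. P = [[1, 2, 5], [3, 6], [4], [7]].

So P = [[1, 2, 5], [3, 6], [4], [7]], Q = [[1, 5, 7], [2, 6], [3], [4]].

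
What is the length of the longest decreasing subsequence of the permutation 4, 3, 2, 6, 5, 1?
4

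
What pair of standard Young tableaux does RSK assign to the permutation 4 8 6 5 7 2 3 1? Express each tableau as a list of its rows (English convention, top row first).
P = [[1, 3, 7], [2, 5], [4], [6], [8]], Q = [[1, 2, 5], [3, 7], [4], [6], [8]]

Insert each entry of the permutation into P by Schensted row insertion, recording in Q the position of each new cell.

Insert 4: appended to row 1. P = [[4]], Q = [[1]].
Insert 8: appended to row 1. P = [[4, 8]], Q = [[1, 2]].
Insert 6: 6 bumps 8 from row 1; 8 starts row 2. P = [[4, 6], [8]], Q = [[1, 2], [3]].
Insert 5: 5 bumps 6 from row 1; 6 bumps 8 from row 2; 8 starts row 3. P = [[4, 5], [6], [8]], Q = [[1, 2], [3], [4]].
Insert 7: appended to row 1. P = [[4, 5, 7], [6], [8]], Q = [[1, 2, 5], [3], [4]].
Insert 2: 2 bumps 4 from row 1; 4 bumps 6 from row 2; 6 bumps 8 from row 3; 8 starts row 4. P = [[2, 5, 7], [4], [6], [8]], Q = [[1, 2, 5], [3], [4], [6]].
Insert 3: 3 bumps 5 from row 1; 5 appends to row 2. P = [[2, 3, 7], [4, 5], [6], [8]], Q = [[1, 2, 5], [3, 7], [4], [6]].
Insert 1: 1 bumps 2 from row 1; 2 bumps 4 from row 2; 4 bumps 6 from row 3; 6 bumps 8 from row 4; 8 starts row 5. P = [[1, 3, 7], [2, 5], [4], [6], [8]], Q = [[1, 2, 5], [3, 7], [4], [6], [8]].

So P = [[1, 3, 7], [2, 5], [4], [6], [8]], Q = [[1, 2, 5], [3, 7], [4], [6], [8]].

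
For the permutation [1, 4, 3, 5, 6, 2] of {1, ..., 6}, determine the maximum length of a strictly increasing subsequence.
4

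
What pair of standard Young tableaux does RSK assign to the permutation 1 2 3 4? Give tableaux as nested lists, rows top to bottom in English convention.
Insert each entry of the permutation into P by Schensted row insertion, recording in Q the position of each new cell.

Insert 1: appended to row 1. P = [[1]].
Insert 2: appended to row 1. P = [[1, 2]].
Insert 3: appended to row 1. P = [[1, 2, 3]].
Insert 4: appended to row 1. P = [[1, 2, 3, 4]].

So P = [[1, 2, 3, 4]], Q = [[1, 2, 3, 4]].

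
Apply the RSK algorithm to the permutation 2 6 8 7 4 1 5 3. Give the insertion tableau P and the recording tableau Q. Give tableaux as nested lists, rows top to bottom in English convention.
Insert each entry of the permutation into P by Schensted row insertion, recording in Q the position of each new cell.

Insert 2: appended to row 1. P = [[2]].
Insert 6: appended to row 1. P = [[2, 6]].
Insert 8: appended to row 1. P = [[2, 6, 8]].
Insert 7: 7 bumps 8 from row 1; 8 starts row 2. P = [[2, 6, 7], [8]].
Insert 4: 4 bumps 6 from row 1; 6 bumps 8 from row 2; 8 starts row 3. P = [[2, 4, 7], [6], [8]].
Insert 1: 1 bumps 2 from row 1; 2 bumps 6 from row 2; 6 bumps 8 from row 3; 8 starts row 4. P = [[1, 4, 7], [2], [6], [8]].
Insert 5: 5 bumps 7 from row 1; 7 appends to row 2. P = [[1, 4, 5], [2, 7], [6], [8]].
Insert 3: 3 bumps 4 from row 1; 4 bumps 7 from row 2; 7 appends to row 3. P = [[1, 3, 5], [2, 4], [6, 7], [8]].

So P = [[1, 3, 5], [2, 4], [6, 7], [8]], Q = [[1, 2, 3], [4, 7], [5, 8], [6]].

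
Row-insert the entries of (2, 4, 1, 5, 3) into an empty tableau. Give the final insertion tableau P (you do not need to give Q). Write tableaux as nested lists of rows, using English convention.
Insert 2: appended to row 1. P = [[2]].
Insert 4: appended to row 1. P = [[2, 4]].
Insert 1: 1 bumps 2 from row 1; 2 starts row 2. P = [[1, 4], [2]].
Insert 5: appended to row 1. P = [[1, 4, 5], [2]].
Insert 3: 3 bumps 4 from row 1; 4 appends to row 2. P = [[1, 3, 5], [2, 4]].

So P = [[1, 3, 5], [2, 4]].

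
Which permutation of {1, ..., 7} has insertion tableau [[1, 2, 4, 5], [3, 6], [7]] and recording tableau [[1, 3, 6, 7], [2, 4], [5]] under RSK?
3 1 7 6 2 4 5

Reverse the RSK construction: for i from n down to 1, find the cell of Q containing i, remove the entry at that cell from P, and reverse-bump it up through P; the value ejected from row 1 is w(i).

Step i=7: Q has 7 at row 1, column 4; remove that cell from P, ejecting 5. So w(7) = 5. P is now [[1, 2, 4], [3, 6], [7]].
Step i=6: Q has 6 at row 1, column 3; remove that cell from P, ejecting 4. So w(6) = 4. P is now [[1, 2], [3, 6], [7]].
Step i=5: Q has 5 at row 3, column 1; remove 7 from row 3 of P and reverse-bump: 7 enters row 2 and ejects 6; 6 enters row 1 and ejects 2. So w(5) = 2. P is now [[1, 6], [3, 7]].
Step i=4: Q has 4 at row 2, column 2; remove 7 from row 2 of P and reverse-bump: 7 enters row 1 and ejects 6. So w(4) = 6. P is now [[1, 7], [3]].
Step i=3: Q has 3 at row 1, column 2; remove that cell from P, ejecting 7. So w(3) = 7. P is now [[1], [3]].
Step i=2: Q has 2 at row 2, column 1; remove 3 from row 2 of P and reverse-bump: 3 enters row 1 and ejects 1. So w(2) = 1. P is now [[3]].
Step i=1: Q has 1 at row 1, column 1; remove that cell from P, ejecting 3. So w(1) = 3. P is now [].

So w = 3 1 7 6 2 4 5.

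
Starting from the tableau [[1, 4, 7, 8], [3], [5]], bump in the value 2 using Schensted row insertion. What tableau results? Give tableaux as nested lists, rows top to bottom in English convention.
[[1, 2, 7, 8], [3, 4], [5]]

In row 1, 2 replaces 4 (the leftmost entry greater than 2); 4 is bumped to row 2. 4 is appended to row 2. The new tableau is [[1, 2, 7, 8], [3, 4], [5]].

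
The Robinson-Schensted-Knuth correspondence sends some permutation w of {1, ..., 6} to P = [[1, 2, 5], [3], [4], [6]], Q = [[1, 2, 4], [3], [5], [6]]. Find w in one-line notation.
Reverse the RSK construction: for i from n down to 1, find the cell of Q containing i, remove the entry at that cell from P, and reverse-bump it up through P; the value ejected from row 1 is w(i).

Step i=6: Q has 6 at row 4, column 1; remove 6 from row 4 of P and reverse-bump: 6 enters row 3 and ejects 4; 4 enters row 2 and ejects 3; 3 enters row 1 and ejects 2. So w(6) = 2. P is now [[1, 3, 5], [4], [6]].
Step i=5: Q has 5 at row 3, column 1; remove 6 from row 3 of P and reverse-bump: 6 enters row 2 and ejects 4; 4 enters row 1 and ejects 3. So w(5) = 3. P is now [[1, 4, 5], [6]].
Step i=4: Q has 4 at row 1, column 3; remove that cell from P, ejecting 5. So w(4) = 5. P is now [[1, 4], [6]].
Step i=3: Q has 3 at row 2, column 1; remove 6 from row 2 of P and reverse-bump: 6 enters row 1 and ejects 4. So w(3) = 4. P is now [[1, 6]].
Step i=2: Q has 2 at row 1, column 2; remove that cell from P, ejecting 6. So w(2) = 6. P is now [[1]].
Step i=1: Q has 1 at row 1, column 1; remove that cell from P, ejecting 1. So w(1) = 1. P is now [].

So w = 1 6 4 5 3 2.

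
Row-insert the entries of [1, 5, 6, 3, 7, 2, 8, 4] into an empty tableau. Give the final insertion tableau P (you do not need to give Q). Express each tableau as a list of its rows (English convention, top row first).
Insert 1: appended to row 1. P = [[1]].
Insert 5: appended to row 1. P = [[1, 5]].
Insert 6: appended to row 1. P = [[1, 5, 6]].
Insert 3: 3 bumps 5 from row 1; 5 starts row 2. P = [[1, 3, 6], [5]].
Insert 7: appended to row 1. P = [[1, 3, 6, 7], [5]].
Insert 2: 2 bumps 3 from row 1; 3 bumps 5 from row 2; 5 starts row 3. P = [[1, 2, 6, 7], [3], [5]].
Insert 8: appended to row 1. P = [[1, 2, 6, 7, 8], [3], [5]].
Insert 4: 4 bumps 6 from row 1; 6 appends to row 2. P = [[1, 2, 4, 7, 8], [3, 6], [5]].

So P = [[1, 2, 4, 7, 8], [3, 6], [5]].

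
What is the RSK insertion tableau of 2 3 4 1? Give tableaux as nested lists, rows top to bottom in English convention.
Insert 2: appended to row 1. P = [[2]].
Insert 3: appended to row 1. P = [[2, 3]].
Insert 4: appended to row 1. P = [[2, 3, 4]].
Insert 1: 1 bumps 2 from row 1; 2 starts row 2. P = [[1, 3, 4], [2]].

So P = [[1, 3, 4], [2]].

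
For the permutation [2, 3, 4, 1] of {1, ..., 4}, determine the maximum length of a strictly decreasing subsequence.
2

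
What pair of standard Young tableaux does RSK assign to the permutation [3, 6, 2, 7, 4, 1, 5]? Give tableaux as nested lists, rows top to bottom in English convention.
Insert each entry of the permutation into P by Schensted row insertion, recording in Q the position of each new cell.

After inserting 3: P = [[3]].
After inserting 6: P = [[3, 6]].
After inserting 2: P = [[2, 6], [3]].
After inserting 7: P = [[2, 6, 7], [3]].
After inserting 4: P = [[2, 4, 7], [3, 6]].
After inserting 1: P = [[1, 4, 7], [2, 6], [3]].
After inserting 5: P = [[1, 4, 5], [2, 6, 7], [3]].

So P = [[1, 4, 5], [2, 6, 7], [3]], Q = [[1, 2, 4], [3, 5, 7], [6]].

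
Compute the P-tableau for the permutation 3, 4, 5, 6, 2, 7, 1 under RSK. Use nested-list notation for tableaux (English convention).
Insert 3: appended to row 1. P = [[3]].
Insert 4: appended to row 1. P = [[3, 4]].
Insert 5: appended to row 1. P = [[3, 4, 5]].
Insert 6: appended to row 1. P = [[3, 4, 5, 6]].
Insert 2: 2 bumps 3 from row 1; 3 starts row 2. P = [[2, 4, 5, 6], [3]].
Insert 7: appended to row 1. P = [[2, 4, 5, 6, 7], [3]].
Insert 1: 1 bumps 2 from row 1; 2 bumps 3 from row 2; 3 starts row 3. P = [[1, 4, 5, 6, 7], [2], [3]].

So P = [[1, 4, 5, 6, 7], [2], [3]].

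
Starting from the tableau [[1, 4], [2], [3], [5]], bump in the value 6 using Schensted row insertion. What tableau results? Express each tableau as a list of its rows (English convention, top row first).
6 is larger than every entry of row 1, so it is appended to row 1. The new tableau is [[1, 4, 6], [2], [3], [5]].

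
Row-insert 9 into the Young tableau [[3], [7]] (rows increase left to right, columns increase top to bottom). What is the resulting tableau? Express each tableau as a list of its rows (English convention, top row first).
[[3, 9], [7]]

9 is larger than every entry of row 1, so it is appended to row 1. The new tableau is [[3, 9], [7]].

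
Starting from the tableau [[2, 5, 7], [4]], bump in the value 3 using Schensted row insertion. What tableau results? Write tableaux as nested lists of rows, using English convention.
In row 1, 3 replaces 5 (the leftmost entry greater than 3); 5 is bumped to row 2. 5 is appended to row 2. The new tableau is [[2, 3, 7], [4, 5]].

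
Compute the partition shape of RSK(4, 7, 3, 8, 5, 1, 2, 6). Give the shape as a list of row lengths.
[3, 3, 2]

RSK row insertion gives P = [[1, 2, 6], [3, 5, 8], [4, 7]], which has shape [3, 3, 2].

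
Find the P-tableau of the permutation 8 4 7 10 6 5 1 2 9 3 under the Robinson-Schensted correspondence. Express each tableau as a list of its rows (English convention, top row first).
Insert 8: appended to row 1. P = [[8]].
Insert 4: 4 bumps 8 from row 1; 8 starts row 2. P = [[4], [8]].
Insert 7: appended to row 1. P = [[4, 7], [8]].
Insert 10: appended to row 1. P = [[4, 7, 10], [8]].
Insert 6: 6 bumps 7 from row 1; 7 bumps 8 from row 2; 8 starts row 3. P = [[4, 6, 10], [7], [8]].
Insert 5: 5 bumps 6 from row 1; 6 bumps 7 from row 2; 7 bumps 8 from row 3; 8 starts row 4. P = [[4, 5, 10], [6], [7], [8]].
Insert 1: 1 bumps 4 from row 1; 4 bumps 6 from row 2; 6 bumps 7 from row 3; 7 bumps 8 from row 4; 8 starts row 5. P = [[1, 5, 10], [4], [6], [7], [8]].
Insert 2: 2 bumps 5 from row 1; 5 appends to row 2. P = [[1, 2, 10], [4, 5], [6], [7], [8]].
Insert 9: 9 bumps 10 from row 1; 10 appends to row 2. P = [[1, 2, 9], [4, 5, 10], [6], [7], [8]].
Insert 3: 3 bumps 9 from row 1; 9 bumps 10 from row 2; 10 appends to row 3. P = [[1, 2, 3], [4, 5, 9], [6, 10], [7], [8]].

So P = [[1, 2, 3], [4, 5, 9], [6, 10], [7], [8]].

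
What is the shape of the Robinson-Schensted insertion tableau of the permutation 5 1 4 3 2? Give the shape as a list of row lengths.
Row-insert each entry into an empty tableau.

After inserting 5: P = [[5]].
After inserting 1: P = [[1], [5]].
After inserting 4: P = [[1, 4], [5]].
After inserting 3: P = [[1, 3], [4], [5]].
After inserting 2: P = [[1, 2], [3], [4], [5]].

The final insertion tableau P = [[1, 2], [3], [4], [5]] has shape [2, 1, 1, 1].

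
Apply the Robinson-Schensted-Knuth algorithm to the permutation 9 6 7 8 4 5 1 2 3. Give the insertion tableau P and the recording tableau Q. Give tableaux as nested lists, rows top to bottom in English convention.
Insert each entry of the permutation into P by Schensted row insertion, recording in Q the position of each new cell.

Insert 9: appended to row 1. P = [[9]].
Insert 6: 6 bumps 9 from row 1; 9 starts row 2. P = [[6], [9]].
Insert 7: appended to row 1. P = [[6, 7], [9]].
Insert 8: appended to row 1. P = [[6, 7, 8], [9]].
Insert 4: 4 bumps 6 from row 1; 6 bumps 9 from row 2; 9 starts row 3. P = [[4, 7, 8], [6], [9]].
Insert 5: 5 bumps 7 from row 1; 7 appends to row 2. P = [[4, 5, 8], [6, 7], [9]].
Insert 1: 1 bumps 4 from row 1; 4 bumps 6 from row 2; 6 bumps 9 from row 3; 9 starts row 4. P = [[1, 5, 8], [4, 7], [6], [9]].
Insert 2: 2 bumps 5 from row 1; 5 bumps 7 from row 2; 7 appends to row 3. P = [[1, 2, 8], [4, 5], [6, 7], [9]].
Insert 3: 3 bumps 8 from row 1; 8 appends to row 2. P = [[1, 2, 3], [4, 5, 8], [6, 7], [9]].

So P = [[1, 2, 3], [4, 5, 8], [6, 7], [9]], Q = [[1, 3, 4], [2, 6, 9], [5, 8], [7]].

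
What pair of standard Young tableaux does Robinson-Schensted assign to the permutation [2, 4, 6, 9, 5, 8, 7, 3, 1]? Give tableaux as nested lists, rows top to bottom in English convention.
P = [[1, 3, 5, 7], [2, 8], [4], [6], [9]], Q = [[1, 2, 3, 4], [5, 6], [7], [8], [9]]

Insert each entry of the permutation into P by Schensted row insertion, recording in Q the position of each new cell.

After inserting 2: P = [[2]].
After inserting 4: P = [[2, 4]].
After inserting 6: P = [[2, 4, 6]].
After inserting 9: P = [[2, 4, 6, 9]].
After inserting 5: P = [[2, 4, 5, 9], [6]].
After inserting 8: P = [[2, 4, 5, 8], [6, 9]].
After inserting 7: P = [[2, 4, 5, 7], [6, 8], [9]].
After inserting 3: P = [[2, 3, 5, 7], [4, 8], [6], [9]].
After inserting 1: P = [[1, 3, 5, 7], [2, 8], [4], [6], [9]].

So P = [[1, 3, 5, 7], [2, 8], [4], [6], [9]], Q = [[1, 2, 3, 4], [5, 6], [7], [8], [9]].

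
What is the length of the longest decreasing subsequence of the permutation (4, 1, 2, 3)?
2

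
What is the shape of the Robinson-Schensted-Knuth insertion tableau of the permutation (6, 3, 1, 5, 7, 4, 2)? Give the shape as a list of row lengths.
[3, 2, 1, 1]

Row-insert each entry into an empty tableau.

After inserting 6: P = [[6]].
After inserting 3: P = [[3], [6]].
After inserting 1: P = [[1], [3], [6]].
After inserting 5: P = [[1, 5], [3], [6]].
After inserting 7: P = [[1, 5, 7], [3], [6]].
After inserting 4: P = [[1, 4, 7], [3, 5], [6]].
After inserting 2: P = [[1, 2, 7], [3, 4], [5], [6]].

The final insertion tableau P = [[1, 2, 7], [3, 4], [5], [6]] has shape [3, 2, 1, 1].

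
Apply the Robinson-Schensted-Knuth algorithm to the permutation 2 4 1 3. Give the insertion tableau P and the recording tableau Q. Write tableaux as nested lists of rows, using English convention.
Insert each entry of the permutation into P by Schensted row insertion, recording in Q the position of each new cell.

Insert 2: appended to row 1. P = [[2]], Q = [[1]].
Insert 4: appended to row 1. P = [[2, 4]], Q = [[1, 2]].
Insert 1: 1 bumps 2 from row 1; 2 starts row 2. P = [[1, 4], [2]], Q = [[1, 2], [3]].
Insert 3: 3 bumps 4 from row 1; 4 appends to row 2. P = [[1, 3], [2, 4]], Q = [[1, 2], [3, 4]].

So P = [[1, 3], [2, 4]], Q = [[1, 2], [3, 4]].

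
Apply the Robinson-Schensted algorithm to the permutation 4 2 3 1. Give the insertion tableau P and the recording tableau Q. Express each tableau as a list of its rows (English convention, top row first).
P = [[1, 3], [2], [4]], Q = [[1, 3], [2], [4]]

Insert each entry of the permutation into P by Schensted row insertion, recording in Q the position of each new cell.

Insert 4: appended to row 1. P = [[4]].
Insert 2: 2 bumps 4 from row 1; 4 starts row 2. P = [[2], [4]].
Insert 3: appended to row 1. P = [[2, 3], [4]].
Insert 1: 1 bumps 2 from row 1; 2 bumps 4 from row 2; 4 starts row 3. P = [[1, 3], [2], [4]].

So P = [[1, 3], [2], [4]], Q = [[1, 3], [2], [4]].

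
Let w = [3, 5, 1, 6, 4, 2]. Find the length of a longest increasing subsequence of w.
3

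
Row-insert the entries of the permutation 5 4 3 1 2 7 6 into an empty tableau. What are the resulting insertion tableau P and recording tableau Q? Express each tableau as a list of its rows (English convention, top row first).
Insert each entry of the permutation into P by Schensted row insertion, recording in Q the position of each new cell.

Insert 5: appended to row 1. P = [[5]].
Insert 4: 4 bumps 5 from row 1; 5 starts row 2. P = [[4], [5]].
Insert 3: 3 bumps 4 from row 1; 4 bumps 5 from row 2; 5 starts row 3. P = [[3], [4], [5]].
Insert 1: 1 bumps 3 from row 1; 3 bumps 4 from row 2; 4 bumps 5 from row 3; 5 starts row 4. P = [[1], [3], [4], [5]].
Insert 2: appended to row 1. P = [[1, 2], [3], [4], [5]].
Insert 7: appended to row 1. P = [[1, 2, 7], [3], [4], [5]].
Insert 6: 6 bumps 7 from row 1; 7 appends to row 2. P = [[1, 2, 6], [3, 7], [4], [5]].

So P = [[1, 2, 6], [3, 7], [4], [5]], Q = [[1, 5, 6], [2, 7], [3], [4]].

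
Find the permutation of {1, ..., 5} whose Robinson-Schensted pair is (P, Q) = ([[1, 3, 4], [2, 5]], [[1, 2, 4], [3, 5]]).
Reverse RSK: for i = n, n-1, ..., 1, locate i in Q, remove the corresponding corner cell from P, and reverse-bump its entry up through P; the value ejected from row 1 is w(i).

So w = 2 3 1 5 4.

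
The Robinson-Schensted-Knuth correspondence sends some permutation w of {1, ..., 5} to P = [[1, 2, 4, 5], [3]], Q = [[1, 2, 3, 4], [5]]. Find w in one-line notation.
Reverse the RSK construction: for i from n down to 1, find the cell of Q containing i, remove the entry at that cell from P, and reverse-bump it up through P; the value ejected from row 1 is w(i).

Step i=5: Q has 5 at row 2, column 1; remove 3 from row 2 of P and reverse-bump: 3 enters row 1 and ejects 2. So w(5) = 2. P is now [[1, 3, 4, 5]].
Step i=4: Q has 4 at row 1, column 4; remove that cell from P, ejecting 5. So w(4) = 5. P is now [[1, 3, 4]].
Step i=3: Q has 3 at row 1, column 3; remove that cell from P, ejecting 4. So w(3) = 4. P is now [[1, 3]].
Step i=2: Q has 2 at row 1, column 2; remove that cell from P, ejecting 3. So w(2) = 3. P is now [[1]].
Step i=1: Q has 1 at row 1, column 1; remove that cell from P, ejecting 1. So w(1) = 1. P is now [].

So w = 1 3 4 5 2.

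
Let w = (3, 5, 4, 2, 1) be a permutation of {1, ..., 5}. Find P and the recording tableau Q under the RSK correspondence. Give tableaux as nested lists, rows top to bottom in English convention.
Insert each entry of the permutation into P by Schensted row insertion, recording in Q the position of each new cell.

Insert 3: appended to row 1. P = [[3]].
Insert 5: appended to row 1. P = [[3, 5]].
Insert 4: 4 bumps 5 from row 1; 5 starts row 2. P = [[3, 4], [5]].
Insert 2: 2 bumps 3 from row 1; 3 bumps 5 from row 2; 5 starts row 3. P = [[2, 4], [3], [5]].
Insert 1: 1 bumps 2 from row 1; 2 bumps 3 from row 2; 3 bumps 5 from row 3; 5 starts row 4. P = [[1, 4], [2], [3], [5]].

So P = [[1, 4], [2], [3], [5]], Q = [[1, 2], [3], [4], [5]].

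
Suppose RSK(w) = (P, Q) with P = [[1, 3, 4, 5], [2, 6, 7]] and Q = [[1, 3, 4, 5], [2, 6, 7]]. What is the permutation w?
2 1 3 6 7 4 5

Reverse RSK: for i = n, n-1, ..., 1, locate i in Q, remove the corresponding corner cell from P, and reverse-bump its entry up through P; the value ejected from row 1 is w(i).

So w = 2 1 3 6 7 4 5.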